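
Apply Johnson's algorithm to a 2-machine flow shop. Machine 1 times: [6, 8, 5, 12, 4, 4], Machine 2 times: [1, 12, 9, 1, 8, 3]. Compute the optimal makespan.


Apply Johnson's rule:
  Group 1 (a <= b): [(5, 4, 8), (3, 5, 9), (2, 8, 12)]
  Group 2 (a > b): [(6, 4, 3), (1, 6, 1), (4, 12, 1)]
Optimal job order: [5, 3, 2, 6, 1, 4]
Schedule:
  Job 5: M1 done at 4, M2 done at 12
  Job 3: M1 done at 9, M2 done at 21
  Job 2: M1 done at 17, M2 done at 33
  Job 6: M1 done at 21, M2 done at 36
  Job 1: M1 done at 27, M2 done at 37
  Job 4: M1 done at 39, M2 done at 40
Makespan = 40

40


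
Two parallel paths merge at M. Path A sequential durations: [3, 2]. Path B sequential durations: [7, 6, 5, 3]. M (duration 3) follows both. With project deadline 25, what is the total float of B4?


Forward pass: ES(B4) = sum of predecessors on chain B = 18
EF = ES + duration = 18 + 3 = 21
Backward pass: LF(M) = deadline = 25; LS(M) = 25 - 3 = 22
LF(B4) = LS(M) - sum(successors on chain B) = 22 - 0 = 22
LS = LF - duration = 22 - 3 = 19
Total float = LS - ES = 19 - 18 = 1

1


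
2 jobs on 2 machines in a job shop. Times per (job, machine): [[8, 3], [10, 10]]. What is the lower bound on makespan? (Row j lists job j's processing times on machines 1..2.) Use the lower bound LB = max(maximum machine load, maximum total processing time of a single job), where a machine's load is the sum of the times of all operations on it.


Machine loads:
  Machine 1: 8 + 10 = 18
  Machine 2: 3 + 10 = 13
Max machine load = 18
Job totals:
  Job 1: 11
  Job 2: 20
Max job total = 20
Lower bound = max(18, 20) = 20

20


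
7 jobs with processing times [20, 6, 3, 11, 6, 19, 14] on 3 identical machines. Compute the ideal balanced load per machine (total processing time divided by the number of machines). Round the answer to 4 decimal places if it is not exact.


Total processing time = 20 + 6 + 3 + 11 + 6 + 19 + 14 = 79
Number of machines = 3
Ideal balanced load = 79 / 3 = 26.3333

26.3333


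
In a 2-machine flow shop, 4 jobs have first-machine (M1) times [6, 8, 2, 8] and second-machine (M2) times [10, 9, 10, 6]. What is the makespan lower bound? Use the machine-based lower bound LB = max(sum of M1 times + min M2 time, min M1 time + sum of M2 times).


LB1 = sum(M1 times) + min(M2 times) = 24 + 6 = 30
LB2 = min(M1 times) + sum(M2 times) = 2 + 35 = 37
Lower bound = max(LB1, LB2) = max(30, 37) = 37

37


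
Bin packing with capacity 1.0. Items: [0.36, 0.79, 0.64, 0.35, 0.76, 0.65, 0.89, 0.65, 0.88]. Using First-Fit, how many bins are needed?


Place items sequentially using First-Fit:
  Item 0.36 -> new Bin 1
  Item 0.79 -> new Bin 2
  Item 0.64 -> Bin 1 (now 1.0)
  Item 0.35 -> new Bin 3
  Item 0.76 -> new Bin 4
  Item 0.65 -> Bin 3 (now 1.0)
  Item 0.89 -> new Bin 5
  Item 0.65 -> new Bin 6
  Item 0.88 -> new Bin 7
Total bins used = 7

7


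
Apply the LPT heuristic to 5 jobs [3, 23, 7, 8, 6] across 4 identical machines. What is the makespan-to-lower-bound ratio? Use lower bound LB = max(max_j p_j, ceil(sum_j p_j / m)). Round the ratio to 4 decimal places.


LPT order: [23, 8, 7, 6, 3]
Machine loads after assignment: [23, 8, 7, 9]
LPT makespan = 23
Lower bound = max(max_job, ceil(total/4)) = max(23, 12) = 23
Ratio = 23 / 23 = 1.0

1.0


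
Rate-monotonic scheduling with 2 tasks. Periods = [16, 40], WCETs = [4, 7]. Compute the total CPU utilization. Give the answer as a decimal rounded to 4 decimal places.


Compute individual utilizations (exact fractions):
  Task 1: C/T = 4/16 = 1/4 (approx. 0.25)
  Task 2: C/T = 7/40 (approx. 0.175)
Total utilization U = 1/4 + 7/40 = 17/40
Rounded to 4 decimal places: U = 0.4250
RM (Liu & Layland) bound for 2 tasks = 0.828427; compare with U = 17/40 (approx. 0.425000)
U <= bound, so schedulable by RM sufficient condition.

0.4250


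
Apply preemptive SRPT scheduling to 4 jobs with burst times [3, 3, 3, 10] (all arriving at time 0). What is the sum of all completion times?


Since all jobs arrive at t=0, SRPT equals SPT ordering.
SPT order: [3, 3, 3, 10]
Completion times:
  Job 1: p=3, C=3
  Job 2: p=3, C=6
  Job 3: p=3, C=9
  Job 4: p=10, C=19
Total completion time = 3 + 6 + 9 + 19 = 37

37


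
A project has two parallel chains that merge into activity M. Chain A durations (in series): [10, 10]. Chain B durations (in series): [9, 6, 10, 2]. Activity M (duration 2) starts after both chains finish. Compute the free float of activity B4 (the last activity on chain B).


ES(B4) = sum of predecessors on chain B = 25
EF(B4) = ES + duration = 25 + 2 = 27
Successor of B4 is M. ES(M) = max(sum(A), sum(B)) = max(20, 27) = 27
Free float = ES(successor) - EF(current) = 27 - 27 = 0

0


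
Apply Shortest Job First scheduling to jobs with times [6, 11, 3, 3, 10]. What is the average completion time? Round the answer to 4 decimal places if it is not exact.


SJF order (ascending): [3, 3, 6, 10, 11]
Completion times:
  Job 1: burst=3, C=3
  Job 2: burst=3, C=6
  Job 3: burst=6, C=12
  Job 4: burst=10, C=22
  Job 5: burst=11, C=33
Average completion = 76/5 = 15.2

15.2


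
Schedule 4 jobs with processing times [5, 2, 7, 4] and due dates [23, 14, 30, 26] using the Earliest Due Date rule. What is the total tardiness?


Sort by due date (EDD order): [(2, 14), (5, 23), (4, 26), (7, 30)]
Compute completion times and tardiness:
  Job 1: p=2, d=14, C=2, tardiness=max(0,2-14)=0
  Job 2: p=5, d=23, C=7, tardiness=max(0,7-23)=0
  Job 3: p=4, d=26, C=11, tardiness=max(0,11-26)=0
  Job 4: p=7, d=30, C=18, tardiness=max(0,18-30)=0
Total tardiness = 0

0


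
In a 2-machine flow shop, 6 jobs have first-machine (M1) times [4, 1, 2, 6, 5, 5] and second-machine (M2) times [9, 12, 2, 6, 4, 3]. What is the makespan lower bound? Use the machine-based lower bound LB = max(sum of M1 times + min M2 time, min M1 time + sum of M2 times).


LB1 = sum(M1 times) + min(M2 times) = 23 + 2 = 25
LB2 = min(M1 times) + sum(M2 times) = 1 + 36 = 37
Lower bound = max(LB1, LB2) = max(25, 37) = 37

37


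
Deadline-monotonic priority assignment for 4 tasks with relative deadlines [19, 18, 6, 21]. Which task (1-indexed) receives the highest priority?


Sort tasks by relative deadline (ascending):
  Task 3: deadline = 6
  Task 2: deadline = 18
  Task 1: deadline = 19
  Task 4: deadline = 21
Priority order (highest first): [3, 2, 1, 4]
Highest priority task = 3

3


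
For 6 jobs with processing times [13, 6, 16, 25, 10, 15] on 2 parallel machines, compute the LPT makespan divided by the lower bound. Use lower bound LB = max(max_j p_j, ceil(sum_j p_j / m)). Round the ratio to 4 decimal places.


LPT order: [25, 16, 15, 13, 10, 6]
Machine loads after assignment: [44, 41]
LPT makespan = 44
Lower bound = max(max_job, ceil(total/2)) = max(25, 43) = 43
Ratio = 44 / 43 = 1.0233

1.0233


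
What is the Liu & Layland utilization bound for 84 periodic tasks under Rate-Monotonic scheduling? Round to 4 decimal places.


Compute 2^(1/84) = 1.0082858917
Subtract 1: 1.0082858917 - 1 = 0.0082858917
Multiply by n: 84 * 0.0082858917 = 0.6960149028
Round to 4 dp: 0.6960

0.6960


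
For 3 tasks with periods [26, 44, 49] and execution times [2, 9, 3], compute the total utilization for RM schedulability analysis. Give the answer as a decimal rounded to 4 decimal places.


Compute individual utilizations (exact fractions):
  Task 1: C/T = 2/26 = 1/13 (approx. 0.0769)
  Task 2: C/T = 9/44 (approx. 0.2045)
  Task 3: C/T = 3/49 (approx. 0.0612)
Total utilization U = 1/13 + 9/44 + 3/49 = 9605/28028
Rounded to 4 decimal places: U = 0.3427
RM (Liu & Layland) bound for 3 tasks = 0.779763; compare with U = 9605/28028 (approx. 0.342693)
U <= bound, so schedulable by RM sufficient condition.

0.3427


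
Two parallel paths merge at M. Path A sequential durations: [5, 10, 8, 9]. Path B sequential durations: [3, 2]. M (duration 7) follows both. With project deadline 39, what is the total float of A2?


Forward pass: ES(A2) = sum of predecessors on chain A = 5
EF = ES + duration = 5 + 10 = 15
Backward pass: LF(M) = deadline = 39; LS(M) = 39 - 7 = 32
LF(A2) = LS(M) - sum(successors on chain A) = 32 - 17 = 15
LS = LF - duration = 15 - 10 = 5
Total float = LS - ES = 5 - 5 = 0

0


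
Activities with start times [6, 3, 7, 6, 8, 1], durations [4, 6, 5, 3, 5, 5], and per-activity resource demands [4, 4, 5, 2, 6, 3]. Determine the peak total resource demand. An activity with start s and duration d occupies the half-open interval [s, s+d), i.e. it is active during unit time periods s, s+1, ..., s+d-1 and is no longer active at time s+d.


Each activity i is active on [start_i, start_i + duration_i).
Compute total resource usage per time slot:
  t=0: active resources = [], total = 0
  t=1: active resources = [3], total = 3
  t=2: active resources = [3], total = 3
  t=3: active resources = [4, 3], total = 7
  t=4: active resources = [4, 3], total = 7
  t=5: active resources = [4, 3], total = 7
  t=6: active resources = [4, 4, 2], total = 10
  t=7: active resources = [4, 4, 5, 2], total = 15
  t=8: active resources = [4, 4, 5, 2, 6], total = 21
  t=9: active resources = [4, 5, 6], total = 15
  t=10: active resources = [5, 6], total = 11
  t=11: active resources = [5, 6], total = 11
  t=12: active resources = [6], total = 6
Peak resource demand = 21

21


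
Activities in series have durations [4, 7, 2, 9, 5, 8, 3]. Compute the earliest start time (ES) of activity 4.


Activity 4 starts after activities 1 through 3 complete.
Predecessor durations: [4, 7, 2]
ES = 4 + 7 + 2 = 13

13


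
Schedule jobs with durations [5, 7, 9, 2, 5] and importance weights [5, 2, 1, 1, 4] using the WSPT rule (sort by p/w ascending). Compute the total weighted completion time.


Compute p/w ratios and sort ascending (WSPT): [(5, 5), (5, 4), (2, 1), (7, 2), (9, 1)]
Compute weighted completion times:
  Job (p=5,w=5): C=5, w*C=5*5=25
  Job (p=5,w=4): C=10, w*C=4*10=40
  Job (p=2,w=1): C=12, w*C=1*12=12
  Job (p=7,w=2): C=19, w*C=2*19=38
  Job (p=9,w=1): C=28, w*C=1*28=28
Total weighted completion time = 143

143


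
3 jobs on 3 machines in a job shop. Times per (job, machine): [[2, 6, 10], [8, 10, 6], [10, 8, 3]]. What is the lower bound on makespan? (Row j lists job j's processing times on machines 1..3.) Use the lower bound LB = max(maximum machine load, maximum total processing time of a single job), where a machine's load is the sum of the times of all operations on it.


Machine loads:
  Machine 1: 2 + 8 + 10 = 20
  Machine 2: 6 + 10 + 8 = 24
  Machine 3: 10 + 6 + 3 = 19
Max machine load = 24
Job totals:
  Job 1: 18
  Job 2: 24
  Job 3: 21
Max job total = 24
Lower bound = max(24, 24) = 24

24


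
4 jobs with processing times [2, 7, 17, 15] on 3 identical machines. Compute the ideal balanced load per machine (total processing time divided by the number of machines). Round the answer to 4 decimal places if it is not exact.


Total processing time = 2 + 7 + 17 + 15 = 41
Number of machines = 3
Ideal balanced load = 41 / 3 = 13.6667

13.6667


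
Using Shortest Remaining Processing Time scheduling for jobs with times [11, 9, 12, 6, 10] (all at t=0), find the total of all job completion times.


Since all jobs arrive at t=0, SRPT equals SPT ordering.
SPT order: [6, 9, 10, 11, 12]
Completion times:
  Job 1: p=6, C=6
  Job 2: p=9, C=15
  Job 3: p=10, C=25
  Job 4: p=11, C=36
  Job 5: p=12, C=48
Total completion time = 6 + 15 + 25 + 36 + 48 = 130

130


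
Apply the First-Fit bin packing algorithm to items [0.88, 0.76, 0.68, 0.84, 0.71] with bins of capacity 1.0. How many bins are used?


Place items sequentially using First-Fit:
  Item 0.88 -> new Bin 1
  Item 0.76 -> new Bin 2
  Item 0.68 -> new Bin 3
  Item 0.84 -> new Bin 4
  Item 0.71 -> new Bin 5
Total bins used = 5

5


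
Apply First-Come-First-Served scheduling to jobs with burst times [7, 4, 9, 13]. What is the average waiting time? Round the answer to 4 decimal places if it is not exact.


FCFS order (as given): [7, 4, 9, 13]
Waiting times:
  Job 1: wait = 0
  Job 2: wait = 7
  Job 3: wait = 11
  Job 4: wait = 20
Sum of waiting times = 38
Average waiting time = 38/4 = 9.5

9.5


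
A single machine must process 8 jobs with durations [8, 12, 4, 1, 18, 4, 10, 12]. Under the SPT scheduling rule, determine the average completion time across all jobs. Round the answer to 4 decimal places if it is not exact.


Sort jobs by processing time (SPT order): [1, 4, 4, 8, 10, 12, 12, 18]
Compute completion times sequentially:
  Job 1: processing = 1, completes at 1
  Job 2: processing = 4, completes at 5
  Job 3: processing = 4, completes at 9
  Job 4: processing = 8, completes at 17
  Job 5: processing = 10, completes at 27
  Job 6: processing = 12, completes at 39
  Job 7: processing = 12, completes at 51
  Job 8: processing = 18, completes at 69
Sum of completion times = 218
Average completion time = 218/8 = 27.25

27.25


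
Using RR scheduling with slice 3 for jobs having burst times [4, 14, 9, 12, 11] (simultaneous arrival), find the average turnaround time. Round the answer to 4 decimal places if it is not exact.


Time quantum = 3
Execution trace:
  J1 runs 3 units, time = 3
  J2 runs 3 units, time = 6
  J3 runs 3 units, time = 9
  J4 runs 3 units, time = 12
  J5 runs 3 units, time = 15
  J1 runs 1 units, time = 16
  J2 runs 3 units, time = 19
  J3 runs 3 units, time = 22
  J4 runs 3 units, time = 25
  J5 runs 3 units, time = 28
  J2 runs 3 units, time = 31
  J3 runs 3 units, time = 34
  J4 runs 3 units, time = 37
  J5 runs 3 units, time = 40
  J2 runs 3 units, time = 43
  J4 runs 3 units, time = 46
  J5 runs 2 units, time = 48
  J2 runs 2 units, time = 50
Finish times: [16, 50, 34, 46, 48]
Average turnaround = 194/5 = 38.8

38.8


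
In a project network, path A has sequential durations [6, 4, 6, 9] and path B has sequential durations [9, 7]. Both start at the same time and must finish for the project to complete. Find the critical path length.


Path A total = 6 + 4 + 6 + 9 = 25
Path B total = 9 + 7 = 16
Critical path = longest path = max(25, 16) = 25

25


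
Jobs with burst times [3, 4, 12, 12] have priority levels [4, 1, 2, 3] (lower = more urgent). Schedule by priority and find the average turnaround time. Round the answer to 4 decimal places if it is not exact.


Sort by priority (ascending = highest first):
Order: [(1, 4), (2, 12), (3, 12), (4, 3)]
Completion times:
  Priority 1, burst=4, C=4
  Priority 2, burst=12, C=16
  Priority 3, burst=12, C=28
  Priority 4, burst=3, C=31
Average turnaround = 79/4 = 19.75

19.75


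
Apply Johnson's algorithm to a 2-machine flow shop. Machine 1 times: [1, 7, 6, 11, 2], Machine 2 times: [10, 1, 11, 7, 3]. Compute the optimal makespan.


Apply Johnson's rule:
  Group 1 (a <= b): [(1, 1, 10), (5, 2, 3), (3, 6, 11)]
  Group 2 (a > b): [(4, 11, 7), (2, 7, 1)]
Optimal job order: [1, 5, 3, 4, 2]
Schedule:
  Job 1: M1 done at 1, M2 done at 11
  Job 5: M1 done at 3, M2 done at 14
  Job 3: M1 done at 9, M2 done at 25
  Job 4: M1 done at 20, M2 done at 32
  Job 2: M1 done at 27, M2 done at 33
Makespan = 33

33


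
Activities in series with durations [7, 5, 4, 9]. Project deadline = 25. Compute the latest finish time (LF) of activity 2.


LF(activity 2) = deadline - sum of successor durations
Successors: activities 3 through 4 with durations [4, 9]
Sum of successor durations = 13
LF = 25 - 13 = 12

12


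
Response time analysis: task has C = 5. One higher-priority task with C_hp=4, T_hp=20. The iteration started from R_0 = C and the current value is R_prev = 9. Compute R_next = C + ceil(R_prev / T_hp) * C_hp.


R_next = C + ceil(R_prev / T_hp) * C_hp
ceil(9 / 20) = ceil(0.45) = 1
Interference = 1 * 4 = 4
R_next = 5 + 4 = 9
R_next = R_prev, so the iteration has converged (response time = 9).

9


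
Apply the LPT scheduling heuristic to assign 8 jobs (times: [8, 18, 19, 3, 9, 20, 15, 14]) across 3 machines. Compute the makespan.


Sort jobs in decreasing order (LPT): [20, 19, 18, 15, 14, 9, 8, 3]
Assign each job to the least loaded machine:
  Machine 1: jobs [20, 9, 8], load = 37
  Machine 2: jobs [19, 14, 3], load = 36
  Machine 3: jobs [18, 15], load = 33
Makespan = max load = 37

37


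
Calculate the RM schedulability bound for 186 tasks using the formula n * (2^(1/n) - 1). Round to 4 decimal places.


Compute 2^(1/186) = 1.0037335501
Subtract 1: 1.0037335501 - 1 = 0.0037335501
Multiply by n: 186 * 0.0037335501 = 0.6944403186
Round to 4 dp: 0.6944

0.6944


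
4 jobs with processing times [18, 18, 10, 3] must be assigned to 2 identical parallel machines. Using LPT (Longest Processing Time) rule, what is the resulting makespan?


Sort jobs in decreasing order (LPT): [18, 18, 10, 3]
Assign each job to the least loaded machine:
  Machine 1: jobs [18, 10], load = 28
  Machine 2: jobs [18, 3], load = 21
Makespan = max load = 28

28


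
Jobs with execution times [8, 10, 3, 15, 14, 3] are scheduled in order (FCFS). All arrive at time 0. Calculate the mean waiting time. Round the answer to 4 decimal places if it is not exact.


FCFS order (as given): [8, 10, 3, 15, 14, 3]
Waiting times:
  Job 1: wait = 0
  Job 2: wait = 8
  Job 3: wait = 18
  Job 4: wait = 21
  Job 5: wait = 36
  Job 6: wait = 50
Sum of waiting times = 133
Average waiting time = 133/6 = 22.1667

22.1667


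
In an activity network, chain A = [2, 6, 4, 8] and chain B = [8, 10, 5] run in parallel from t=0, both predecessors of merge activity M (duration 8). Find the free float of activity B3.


ES(B3) = sum of predecessors on chain B = 18
EF(B3) = ES + duration = 18 + 5 = 23
Successor of B3 is M. ES(M) = max(sum(A), sum(B)) = max(20, 23) = 23
Free float = ES(successor) - EF(current) = 23 - 23 = 0

0


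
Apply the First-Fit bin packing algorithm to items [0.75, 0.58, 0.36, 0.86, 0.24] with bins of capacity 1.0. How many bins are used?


Place items sequentially using First-Fit:
  Item 0.75 -> new Bin 1
  Item 0.58 -> new Bin 2
  Item 0.36 -> Bin 2 (now 0.94)
  Item 0.86 -> new Bin 3
  Item 0.24 -> Bin 1 (now 0.99)
Total bins used = 3

3


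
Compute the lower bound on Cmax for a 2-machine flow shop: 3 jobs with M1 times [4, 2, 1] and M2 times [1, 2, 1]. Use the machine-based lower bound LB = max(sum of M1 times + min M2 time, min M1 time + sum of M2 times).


LB1 = sum(M1 times) + min(M2 times) = 7 + 1 = 8
LB2 = min(M1 times) + sum(M2 times) = 1 + 4 = 5
Lower bound = max(LB1, LB2) = max(8, 5) = 8

8


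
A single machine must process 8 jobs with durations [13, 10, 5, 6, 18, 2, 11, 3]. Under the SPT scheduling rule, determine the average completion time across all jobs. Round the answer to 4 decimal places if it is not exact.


Sort jobs by processing time (SPT order): [2, 3, 5, 6, 10, 11, 13, 18]
Compute completion times sequentially:
  Job 1: processing = 2, completes at 2
  Job 2: processing = 3, completes at 5
  Job 3: processing = 5, completes at 10
  Job 4: processing = 6, completes at 16
  Job 5: processing = 10, completes at 26
  Job 6: processing = 11, completes at 37
  Job 7: processing = 13, completes at 50
  Job 8: processing = 18, completes at 68
Sum of completion times = 214
Average completion time = 214/8 = 26.75

26.75


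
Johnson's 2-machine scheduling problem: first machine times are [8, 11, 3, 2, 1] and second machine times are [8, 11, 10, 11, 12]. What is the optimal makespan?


Apply Johnson's rule:
  Group 1 (a <= b): [(5, 1, 12), (4, 2, 11), (3, 3, 10), (1, 8, 8), (2, 11, 11)]
  Group 2 (a > b): []
Optimal job order: [5, 4, 3, 1, 2]
Schedule:
  Job 5: M1 done at 1, M2 done at 13
  Job 4: M1 done at 3, M2 done at 24
  Job 3: M1 done at 6, M2 done at 34
  Job 1: M1 done at 14, M2 done at 42
  Job 2: M1 done at 25, M2 done at 53
Makespan = 53

53


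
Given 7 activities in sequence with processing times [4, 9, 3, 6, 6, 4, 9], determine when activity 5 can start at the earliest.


Activity 5 starts after activities 1 through 4 complete.
Predecessor durations: [4, 9, 3, 6]
ES = 4 + 9 + 3 + 6 = 22

22


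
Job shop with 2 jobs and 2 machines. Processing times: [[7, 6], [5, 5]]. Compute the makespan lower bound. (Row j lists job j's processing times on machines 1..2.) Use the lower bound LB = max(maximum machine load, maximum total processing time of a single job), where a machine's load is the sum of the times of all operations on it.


Machine loads:
  Machine 1: 7 + 5 = 12
  Machine 2: 6 + 5 = 11
Max machine load = 12
Job totals:
  Job 1: 13
  Job 2: 10
Max job total = 13
Lower bound = max(12, 13) = 13

13


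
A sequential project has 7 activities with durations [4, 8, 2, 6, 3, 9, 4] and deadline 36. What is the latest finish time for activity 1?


LF(activity 1) = deadline - sum of successor durations
Successors: activities 2 through 7 with durations [8, 2, 6, 3, 9, 4]
Sum of successor durations = 32
LF = 36 - 32 = 4

4


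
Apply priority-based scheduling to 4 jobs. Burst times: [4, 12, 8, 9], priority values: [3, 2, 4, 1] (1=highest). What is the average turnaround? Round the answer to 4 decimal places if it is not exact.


Sort by priority (ascending = highest first):
Order: [(1, 9), (2, 12), (3, 4), (4, 8)]
Completion times:
  Priority 1, burst=9, C=9
  Priority 2, burst=12, C=21
  Priority 3, burst=4, C=25
  Priority 4, burst=8, C=33
Average turnaround = 88/4 = 22.0

22.0


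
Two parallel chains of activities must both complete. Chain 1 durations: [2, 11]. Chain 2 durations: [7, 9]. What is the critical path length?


Path A total = 2 + 11 = 13
Path B total = 7 + 9 = 16
Critical path = longest path = max(13, 16) = 16

16


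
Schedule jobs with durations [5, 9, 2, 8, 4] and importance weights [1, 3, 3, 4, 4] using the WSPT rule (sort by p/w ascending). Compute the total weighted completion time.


Compute p/w ratios and sort ascending (WSPT): [(2, 3), (4, 4), (8, 4), (9, 3), (5, 1)]
Compute weighted completion times:
  Job (p=2,w=3): C=2, w*C=3*2=6
  Job (p=4,w=4): C=6, w*C=4*6=24
  Job (p=8,w=4): C=14, w*C=4*14=56
  Job (p=9,w=3): C=23, w*C=3*23=69
  Job (p=5,w=1): C=28, w*C=1*28=28
Total weighted completion time = 183

183


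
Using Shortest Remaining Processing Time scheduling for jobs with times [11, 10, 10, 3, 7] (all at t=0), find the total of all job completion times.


Since all jobs arrive at t=0, SRPT equals SPT ordering.
SPT order: [3, 7, 10, 10, 11]
Completion times:
  Job 1: p=3, C=3
  Job 2: p=7, C=10
  Job 3: p=10, C=20
  Job 4: p=10, C=30
  Job 5: p=11, C=41
Total completion time = 3 + 10 + 20 + 30 + 41 = 104

104


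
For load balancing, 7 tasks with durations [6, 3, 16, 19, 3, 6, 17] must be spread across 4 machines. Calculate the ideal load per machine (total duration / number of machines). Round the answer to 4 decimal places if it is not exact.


Total processing time = 6 + 3 + 16 + 19 + 3 + 6 + 17 = 70
Number of machines = 4
Ideal balanced load = 70 / 4 = 17.5

17.5


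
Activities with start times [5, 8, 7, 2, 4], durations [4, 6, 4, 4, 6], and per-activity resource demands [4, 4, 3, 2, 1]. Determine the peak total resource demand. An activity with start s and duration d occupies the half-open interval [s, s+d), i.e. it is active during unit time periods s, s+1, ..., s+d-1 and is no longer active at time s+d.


Each activity i is active on [start_i, start_i + duration_i).
Compute total resource usage per time slot:
  t=0: active resources = [], total = 0
  t=1: active resources = [], total = 0
  t=2: active resources = [2], total = 2
  t=3: active resources = [2], total = 2
  t=4: active resources = [2, 1], total = 3
  t=5: active resources = [4, 2, 1], total = 7
  t=6: active resources = [4, 1], total = 5
  t=7: active resources = [4, 3, 1], total = 8
  t=8: active resources = [4, 4, 3, 1], total = 12
  t=9: active resources = [4, 3, 1], total = 8
  t=10: active resources = [4, 3], total = 7
  t=11: active resources = [4], total = 4
  t=12: active resources = [4], total = 4
  t=13: active resources = [4], total = 4
Peak resource demand = 12

12


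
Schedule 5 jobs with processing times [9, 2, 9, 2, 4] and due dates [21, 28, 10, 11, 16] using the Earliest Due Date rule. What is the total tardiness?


Sort by due date (EDD order): [(9, 10), (2, 11), (4, 16), (9, 21), (2, 28)]
Compute completion times and tardiness:
  Job 1: p=9, d=10, C=9, tardiness=max(0,9-10)=0
  Job 2: p=2, d=11, C=11, tardiness=max(0,11-11)=0
  Job 3: p=4, d=16, C=15, tardiness=max(0,15-16)=0
  Job 4: p=9, d=21, C=24, tardiness=max(0,24-21)=3
  Job 5: p=2, d=28, C=26, tardiness=max(0,26-28)=0
Total tardiness = 3

3


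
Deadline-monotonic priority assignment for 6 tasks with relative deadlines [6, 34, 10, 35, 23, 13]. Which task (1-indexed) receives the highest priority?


Sort tasks by relative deadline (ascending):
  Task 1: deadline = 6
  Task 3: deadline = 10
  Task 6: deadline = 13
  Task 5: deadline = 23
  Task 2: deadline = 34
  Task 4: deadline = 35
Priority order (highest first): [1, 3, 6, 5, 2, 4]
Highest priority task = 1

1


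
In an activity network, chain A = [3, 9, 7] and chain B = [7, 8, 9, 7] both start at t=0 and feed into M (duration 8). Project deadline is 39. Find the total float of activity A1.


Forward pass: ES(A1) = sum of predecessors on chain A = 0
EF = ES + duration = 0 + 3 = 3
Backward pass: LF(M) = deadline = 39; LS(M) = 39 - 8 = 31
LF(A1) = LS(M) - sum(successors on chain A) = 31 - 16 = 15
LS = LF - duration = 15 - 3 = 12
Total float = LS - ES = 12 - 0 = 12

12


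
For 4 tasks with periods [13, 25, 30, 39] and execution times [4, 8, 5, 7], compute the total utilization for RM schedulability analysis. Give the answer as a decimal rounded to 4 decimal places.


Compute individual utilizations (exact fractions):
  Task 1: C/T = 4/13 (approx. 0.3077)
  Task 2: C/T = 8/25 (approx. 0.32)
  Task 3: C/T = 5/30 = 1/6 (approx. 0.1667)
  Task 4: C/T = 7/39 (approx. 0.1795)
Total utilization U = 4/13 + 8/25 + 1/6 + 7/39 = 633/650
Rounded to 4 decimal places: U = 0.9738
RM (Liu & Layland) bound for 4 tasks = 0.756828; compare with U = 633/650 (approx. 0.973846)
bound < U <= 1, so the RM sufficient condition is not met (inconclusive; an exact test such as response-time analysis is needed).

0.9738


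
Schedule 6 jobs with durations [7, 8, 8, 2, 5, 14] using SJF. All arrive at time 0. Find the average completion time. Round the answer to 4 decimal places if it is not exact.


SJF order (ascending): [2, 5, 7, 8, 8, 14]
Completion times:
  Job 1: burst=2, C=2
  Job 2: burst=5, C=7
  Job 3: burst=7, C=14
  Job 4: burst=8, C=22
  Job 5: burst=8, C=30
  Job 6: burst=14, C=44
Average completion = 119/6 = 19.8333

19.8333


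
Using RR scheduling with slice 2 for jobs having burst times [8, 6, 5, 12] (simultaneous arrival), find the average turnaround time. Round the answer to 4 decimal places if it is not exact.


Time quantum = 2
Execution trace:
  J1 runs 2 units, time = 2
  J2 runs 2 units, time = 4
  J3 runs 2 units, time = 6
  J4 runs 2 units, time = 8
  J1 runs 2 units, time = 10
  J2 runs 2 units, time = 12
  J3 runs 2 units, time = 14
  J4 runs 2 units, time = 16
  J1 runs 2 units, time = 18
  J2 runs 2 units, time = 20
  J3 runs 1 units, time = 21
  J4 runs 2 units, time = 23
  J1 runs 2 units, time = 25
  J4 runs 2 units, time = 27
  J4 runs 2 units, time = 29
  J4 runs 2 units, time = 31
Finish times: [25, 20, 21, 31]
Average turnaround = 97/4 = 24.25

24.25


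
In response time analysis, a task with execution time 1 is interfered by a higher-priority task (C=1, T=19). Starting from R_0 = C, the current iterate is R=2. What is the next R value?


R_next = C + ceil(R_prev / T_hp) * C_hp
ceil(2 / 19) = ceil(0.1053) = 1
Interference = 1 * 1 = 1
R_next = 1 + 1 = 2
R_next = R_prev, so the iteration has converged (response time = 2).

2


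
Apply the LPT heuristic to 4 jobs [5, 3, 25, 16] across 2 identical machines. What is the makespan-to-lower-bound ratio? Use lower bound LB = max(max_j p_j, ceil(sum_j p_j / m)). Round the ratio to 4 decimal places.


LPT order: [25, 16, 5, 3]
Machine loads after assignment: [25, 24]
LPT makespan = 25
Lower bound = max(max_job, ceil(total/2)) = max(25, 25) = 25
Ratio = 25 / 25 = 1.0

1.0


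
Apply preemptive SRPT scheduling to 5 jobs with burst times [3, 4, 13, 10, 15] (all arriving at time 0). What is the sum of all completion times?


Since all jobs arrive at t=0, SRPT equals SPT ordering.
SPT order: [3, 4, 10, 13, 15]
Completion times:
  Job 1: p=3, C=3
  Job 2: p=4, C=7
  Job 3: p=10, C=17
  Job 4: p=13, C=30
  Job 5: p=15, C=45
Total completion time = 3 + 7 + 17 + 30 + 45 = 102

102


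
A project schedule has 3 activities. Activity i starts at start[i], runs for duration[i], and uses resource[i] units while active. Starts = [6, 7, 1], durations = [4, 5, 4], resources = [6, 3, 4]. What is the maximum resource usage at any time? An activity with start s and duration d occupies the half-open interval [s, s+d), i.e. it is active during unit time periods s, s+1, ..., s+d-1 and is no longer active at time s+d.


Each activity i is active on [start_i, start_i + duration_i).
Compute total resource usage per time slot:
  t=0: active resources = [], total = 0
  t=1: active resources = [4], total = 4
  t=2: active resources = [4], total = 4
  t=3: active resources = [4], total = 4
  t=4: active resources = [4], total = 4
  t=5: active resources = [], total = 0
  t=6: active resources = [6], total = 6
  t=7: active resources = [6, 3], total = 9
  t=8: active resources = [6, 3], total = 9
  t=9: active resources = [6, 3], total = 9
  t=10: active resources = [3], total = 3
  t=11: active resources = [3], total = 3
Peak resource demand = 9

9


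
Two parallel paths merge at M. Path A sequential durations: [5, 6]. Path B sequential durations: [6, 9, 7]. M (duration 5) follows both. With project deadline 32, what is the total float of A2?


Forward pass: ES(A2) = sum of predecessors on chain A = 5
EF = ES + duration = 5 + 6 = 11
Backward pass: LF(M) = deadline = 32; LS(M) = 32 - 5 = 27
LF(A2) = LS(M) - sum(successors on chain A) = 27 - 0 = 27
LS = LF - duration = 27 - 6 = 21
Total float = LS - ES = 21 - 5 = 16

16


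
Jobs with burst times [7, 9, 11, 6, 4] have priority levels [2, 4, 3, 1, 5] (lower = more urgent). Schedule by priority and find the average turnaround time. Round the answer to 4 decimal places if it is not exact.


Sort by priority (ascending = highest first):
Order: [(1, 6), (2, 7), (3, 11), (4, 9), (5, 4)]
Completion times:
  Priority 1, burst=6, C=6
  Priority 2, burst=7, C=13
  Priority 3, burst=11, C=24
  Priority 4, burst=9, C=33
  Priority 5, burst=4, C=37
Average turnaround = 113/5 = 22.6

22.6


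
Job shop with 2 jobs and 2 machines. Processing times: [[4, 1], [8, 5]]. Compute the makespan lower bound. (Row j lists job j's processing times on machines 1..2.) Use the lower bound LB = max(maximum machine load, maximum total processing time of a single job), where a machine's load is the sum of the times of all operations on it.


Machine loads:
  Machine 1: 4 + 8 = 12
  Machine 2: 1 + 5 = 6
Max machine load = 12
Job totals:
  Job 1: 5
  Job 2: 13
Max job total = 13
Lower bound = max(12, 13) = 13

13


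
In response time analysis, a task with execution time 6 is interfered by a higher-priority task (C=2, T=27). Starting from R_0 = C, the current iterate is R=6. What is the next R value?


R_next = C + ceil(R_prev / T_hp) * C_hp
ceil(6 / 27) = ceil(0.2222) = 1
Interference = 1 * 2 = 2
R_next = 6 + 2 = 8

8


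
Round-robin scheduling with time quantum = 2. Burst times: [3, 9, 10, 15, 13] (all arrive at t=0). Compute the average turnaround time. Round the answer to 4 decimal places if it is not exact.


Time quantum = 2
Execution trace:
  J1 runs 2 units, time = 2
  J2 runs 2 units, time = 4
  J3 runs 2 units, time = 6
  J4 runs 2 units, time = 8
  J5 runs 2 units, time = 10
  J1 runs 1 units, time = 11
  J2 runs 2 units, time = 13
  J3 runs 2 units, time = 15
  J4 runs 2 units, time = 17
  J5 runs 2 units, time = 19
  J2 runs 2 units, time = 21
  J3 runs 2 units, time = 23
  J4 runs 2 units, time = 25
  J5 runs 2 units, time = 27
  J2 runs 2 units, time = 29
  J3 runs 2 units, time = 31
  J4 runs 2 units, time = 33
  J5 runs 2 units, time = 35
  J2 runs 1 units, time = 36
  J3 runs 2 units, time = 38
  J4 runs 2 units, time = 40
  J5 runs 2 units, time = 42
  J4 runs 2 units, time = 44
  J5 runs 2 units, time = 46
  J4 runs 2 units, time = 48
  J5 runs 1 units, time = 49
  J4 runs 1 units, time = 50
Finish times: [11, 36, 38, 50, 49]
Average turnaround = 184/5 = 36.8

36.8


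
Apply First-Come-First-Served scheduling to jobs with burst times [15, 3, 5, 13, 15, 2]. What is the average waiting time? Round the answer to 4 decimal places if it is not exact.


FCFS order (as given): [15, 3, 5, 13, 15, 2]
Waiting times:
  Job 1: wait = 0
  Job 2: wait = 15
  Job 3: wait = 18
  Job 4: wait = 23
  Job 5: wait = 36
  Job 6: wait = 51
Sum of waiting times = 143
Average waiting time = 143/6 = 23.8333

23.8333


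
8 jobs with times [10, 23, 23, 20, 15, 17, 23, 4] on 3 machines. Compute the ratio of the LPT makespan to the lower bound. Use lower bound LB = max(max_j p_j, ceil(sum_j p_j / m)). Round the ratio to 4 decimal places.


LPT order: [23, 23, 23, 20, 17, 15, 10, 4]
Machine loads after assignment: [43, 44, 48]
LPT makespan = 48
Lower bound = max(max_job, ceil(total/3)) = max(23, 45) = 45
Ratio = 48 / 45 = 1.0667

1.0667


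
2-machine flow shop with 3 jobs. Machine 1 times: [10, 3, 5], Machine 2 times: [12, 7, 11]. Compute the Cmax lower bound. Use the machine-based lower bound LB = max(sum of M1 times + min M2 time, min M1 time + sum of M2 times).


LB1 = sum(M1 times) + min(M2 times) = 18 + 7 = 25
LB2 = min(M1 times) + sum(M2 times) = 3 + 30 = 33
Lower bound = max(LB1, LB2) = max(25, 33) = 33

33


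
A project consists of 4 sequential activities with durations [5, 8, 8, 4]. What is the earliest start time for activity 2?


Activity 2 starts after activities 1 through 1 complete.
Predecessor durations: [5]
ES = 5 = 5

5


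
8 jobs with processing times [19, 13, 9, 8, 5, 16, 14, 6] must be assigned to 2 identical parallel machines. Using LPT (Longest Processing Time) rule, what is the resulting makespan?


Sort jobs in decreasing order (LPT): [19, 16, 14, 13, 9, 8, 6, 5]
Assign each job to the least loaded machine:
  Machine 1: jobs [19, 13, 8, 5], load = 45
  Machine 2: jobs [16, 14, 9, 6], load = 45
Makespan = max load = 45

45


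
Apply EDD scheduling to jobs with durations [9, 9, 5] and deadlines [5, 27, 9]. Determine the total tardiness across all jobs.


Sort by due date (EDD order): [(9, 5), (5, 9), (9, 27)]
Compute completion times and tardiness:
  Job 1: p=9, d=5, C=9, tardiness=max(0,9-5)=4
  Job 2: p=5, d=9, C=14, tardiness=max(0,14-9)=5
  Job 3: p=9, d=27, C=23, tardiness=max(0,23-27)=0
Total tardiness = 9

9


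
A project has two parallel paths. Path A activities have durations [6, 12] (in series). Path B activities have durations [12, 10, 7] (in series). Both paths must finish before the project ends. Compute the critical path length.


Path A total = 6 + 12 = 18
Path B total = 12 + 10 + 7 = 29
Critical path = longest path = max(18, 29) = 29

29


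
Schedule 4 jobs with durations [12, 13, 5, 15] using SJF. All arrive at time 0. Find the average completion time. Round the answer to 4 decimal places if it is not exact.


SJF order (ascending): [5, 12, 13, 15]
Completion times:
  Job 1: burst=5, C=5
  Job 2: burst=12, C=17
  Job 3: burst=13, C=30
  Job 4: burst=15, C=45
Average completion = 97/4 = 24.25

24.25


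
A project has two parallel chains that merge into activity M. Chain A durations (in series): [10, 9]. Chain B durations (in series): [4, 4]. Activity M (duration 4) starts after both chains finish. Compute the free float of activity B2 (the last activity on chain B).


ES(B2) = sum of predecessors on chain B = 4
EF(B2) = ES + duration = 4 + 4 = 8
Successor of B2 is M. ES(M) = max(sum(A), sum(B)) = max(19, 8) = 19
Free float = ES(successor) - EF(current) = 19 - 8 = 11

11


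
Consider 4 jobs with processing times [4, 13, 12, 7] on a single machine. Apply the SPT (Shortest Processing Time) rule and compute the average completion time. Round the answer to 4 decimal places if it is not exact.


Sort jobs by processing time (SPT order): [4, 7, 12, 13]
Compute completion times sequentially:
  Job 1: processing = 4, completes at 4
  Job 2: processing = 7, completes at 11
  Job 3: processing = 12, completes at 23
  Job 4: processing = 13, completes at 36
Sum of completion times = 74
Average completion time = 74/4 = 18.5

18.5


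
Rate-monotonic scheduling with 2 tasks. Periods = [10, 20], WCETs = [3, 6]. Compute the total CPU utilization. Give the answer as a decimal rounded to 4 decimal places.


Compute individual utilizations (exact fractions):
  Task 1: C/T = 3/10 (approx. 0.3)
  Task 2: C/T = 6/20 = 3/10 (approx. 0.3)
Total utilization U = 3/10 + 3/10 = 3/5
Rounded to 4 decimal places: U = 0.6000
RM (Liu & Layland) bound for 2 tasks = 0.828427; compare with U = 3/5 (approx. 0.600000)
U <= bound, so schedulable by RM sufficient condition.

0.6000


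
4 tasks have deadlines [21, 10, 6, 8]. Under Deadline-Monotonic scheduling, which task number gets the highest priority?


Sort tasks by relative deadline (ascending):
  Task 3: deadline = 6
  Task 4: deadline = 8
  Task 2: deadline = 10
  Task 1: deadline = 21
Priority order (highest first): [3, 4, 2, 1]
Highest priority task = 3

3


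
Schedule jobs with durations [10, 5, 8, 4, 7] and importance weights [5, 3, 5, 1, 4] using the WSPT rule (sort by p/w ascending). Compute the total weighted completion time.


Compute p/w ratios and sort ascending (WSPT): [(8, 5), (5, 3), (7, 4), (10, 5), (4, 1)]
Compute weighted completion times:
  Job (p=8,w=5): C=8, w*C=5*8=40
  Job (p=5,w=3): C=13, w*C=3*13=39
  Job (p=7,w=4): C=20, w*C=4*20=80
  Job (p=10,w=5): C=30, w*C=5*30=150
  Job (p=4,w=1): C=34, w*C=1*34=34
Total weighted completion time = 343

343


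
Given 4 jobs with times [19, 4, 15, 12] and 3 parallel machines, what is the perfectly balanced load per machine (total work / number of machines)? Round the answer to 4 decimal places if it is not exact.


Total processing time = 19 + 4 + 15 + 12 = 50
Number of machines = 3
Ideal balanced load = 50 / 3 = 16.6667

16.6667


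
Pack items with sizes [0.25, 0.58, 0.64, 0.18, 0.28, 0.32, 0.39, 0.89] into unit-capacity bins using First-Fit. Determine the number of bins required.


Place items sequentially using First-Fit:
  Item 0.25 -> new Bin 1
  Item 0.58 -> Bin 1 (now 0.83)
  Item 0.64 -> new Bin 2
  Item 0.18 -> Bin 2 (now 0.82)
  Item 0.28 -> new Bin 3
  Item 0.32 -> Bin 3 (now 0.6)
  Item 0.39 -> Bin 3 (now 0.99)
  Item 0.89 -> new Bin 4
Total bins used = 4

4


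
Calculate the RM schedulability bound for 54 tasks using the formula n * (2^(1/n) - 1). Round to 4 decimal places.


Compute 2^(1/54) = 1.0129187947
Subtract 1: 1.0129187947 - 1 = 0.0129187947
Multiply by n: 54 * 0.0129187947 = 0.6976149138
Round to 4 dp: 0.6976

0.6976


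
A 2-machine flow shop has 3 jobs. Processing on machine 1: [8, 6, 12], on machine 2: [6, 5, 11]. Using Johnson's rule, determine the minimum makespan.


Apply Johnson's rule:
  Group 1 (a <= b): []
  Group 2 (a > b): [(3, 12, 11), (1, 8, 6), (2, 6, 5)]
Optimal job order: [3, 1, 2]
Schedule:
  Job 3: M1 done at 12, M2 done at 23
  Job 1: M1 done at 20, M2 done at 29
  Job 2: M1 done at 26, M2 done at 34
Makespan = 34

34


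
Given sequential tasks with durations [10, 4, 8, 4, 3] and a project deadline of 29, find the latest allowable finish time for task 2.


LF(activity 2) = deadline - sum of successor durations
Successors: activities 3 through 5 with durations [8, 4, 3]
Sum of successor durations = 15
LF = 29 - 15 = 14

14


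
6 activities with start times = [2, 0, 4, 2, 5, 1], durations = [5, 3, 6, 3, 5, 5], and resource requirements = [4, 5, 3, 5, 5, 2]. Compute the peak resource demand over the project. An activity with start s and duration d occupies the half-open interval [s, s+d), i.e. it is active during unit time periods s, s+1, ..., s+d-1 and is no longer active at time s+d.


Each activity i is active on [start_i, start_i + duration_i).
Compute total resource usage per time slot:
  t=0: active resources = [5], total = 5
  t=1: active resources = [5, 2], total = 7
  t=2: active resources = [4, 5, 5, 2], total = 16
  t=3: active resources = [4, 5, 2], total = 11
  t=4: active resources = [4, 3, 5, 2], total = 14
  t=5: active resources = [4, 3, 5, 2], total = 14
  t=6: active resources = [4, 3, 5], total = 12
  t=7: active resources = [3, 5], total = 8
  t=8: active resources = [3, 5], total = 8
  t=9: active resources = [3, 5], total = 8
Peak resource demand = 16

16
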